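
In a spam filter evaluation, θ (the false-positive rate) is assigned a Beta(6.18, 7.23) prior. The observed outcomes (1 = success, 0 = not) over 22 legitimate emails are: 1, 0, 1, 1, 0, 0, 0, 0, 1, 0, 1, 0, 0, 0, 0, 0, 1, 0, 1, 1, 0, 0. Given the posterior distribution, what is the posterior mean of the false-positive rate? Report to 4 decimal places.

0.4005

The Beta prior is conjugate to a Binomial/Bernoulli likelihood; the update adds successes to α and failures to β.
Posterior: Beta(α+k, β+n−k) = Beta(6.18+8, 7.23+14) = Beta(14.18, 21.23).
Posterior mean = α/(α+β) = 14.18/35.41 = 0.4005.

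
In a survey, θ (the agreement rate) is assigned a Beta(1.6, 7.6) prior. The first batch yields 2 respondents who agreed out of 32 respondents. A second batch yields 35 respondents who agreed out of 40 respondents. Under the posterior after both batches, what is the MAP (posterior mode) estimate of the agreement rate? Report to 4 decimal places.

0.4747

The Beta prior is conjugate to a Binomial/Bernoulli likelihood; the update adds successes to α and failures to β.
After batch 1: Beta(1.6+2, 7.6+30) = Beta(3.6, 37.6).
After batch 2: Beta(3.6+35, 37.6+5) = Beta(38.6, 42.6).
Mode of Beta(a,b) for a,b>1 is (a−1)/(a+b−2) = 37.6/79.2 = 0.4747.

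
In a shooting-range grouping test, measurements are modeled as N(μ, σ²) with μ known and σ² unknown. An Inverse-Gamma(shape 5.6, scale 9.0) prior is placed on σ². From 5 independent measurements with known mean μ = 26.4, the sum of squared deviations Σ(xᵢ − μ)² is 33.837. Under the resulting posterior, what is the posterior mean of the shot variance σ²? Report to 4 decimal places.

With known mean μ and an Inverse-Gamma(α, β) prior on σ², the Normal likelihood is conjugate: posterior is Inv-Gamma(α + n/2, β + Σ(xᵢ−μ)²/2).
Posterior: Inv-Gamma(5.6 + 5/2, 9.0 + 33.837/2) = Inv-Gamma(8.10, 25.9185).
E[σ²|data] = β/(α−1) = 25.9185/7.10 = 3.6505.

3.6505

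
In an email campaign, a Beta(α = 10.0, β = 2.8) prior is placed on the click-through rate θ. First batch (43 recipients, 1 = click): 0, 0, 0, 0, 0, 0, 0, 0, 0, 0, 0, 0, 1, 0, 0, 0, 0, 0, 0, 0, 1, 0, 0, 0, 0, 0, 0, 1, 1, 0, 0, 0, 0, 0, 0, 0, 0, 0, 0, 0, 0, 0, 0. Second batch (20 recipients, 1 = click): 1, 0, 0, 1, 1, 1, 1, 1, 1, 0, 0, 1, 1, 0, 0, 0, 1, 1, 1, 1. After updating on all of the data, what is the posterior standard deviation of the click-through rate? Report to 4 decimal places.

0.0546

The Beta prior is conjugate to a Binomial/Bernoulli likelihood; the update adds successes to α and failures to β.
After batch 1: Beta(10.0+4, 2.8+39) = Beta(14.0, 41.8).
After batch 2: Beta(14.0+13, 41.8+7) = Beta(27.0, 48.8).
Var = αβ/((α+β)²(α+β+1)) = 27.0·48.8/(75.8²·76.8) = 0.00298596; SD = √0.00298596 = 0.0546.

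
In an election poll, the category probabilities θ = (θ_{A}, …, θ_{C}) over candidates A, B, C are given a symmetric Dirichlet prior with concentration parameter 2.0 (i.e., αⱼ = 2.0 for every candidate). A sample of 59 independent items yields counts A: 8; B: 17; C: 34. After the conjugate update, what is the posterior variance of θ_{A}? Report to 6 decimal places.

0.001972

The Dirichlet prior is conjugate to the Multinomial likelihood: each posterior αⱼ = prior αⱼ + observed count nⱼ.
Posterior concentration: (10.0, 19.0, 36.0), total = 65.0.
Var[θ_j] = α_j(Σα−α_j)/((Σα)²(Σα+1)) = 10.0·55.0/(65.0²·66.0) = 0.001972.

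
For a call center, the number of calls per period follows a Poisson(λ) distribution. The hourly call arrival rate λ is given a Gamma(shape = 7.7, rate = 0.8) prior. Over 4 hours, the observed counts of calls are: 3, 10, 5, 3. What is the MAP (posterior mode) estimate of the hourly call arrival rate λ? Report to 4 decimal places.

With a Gamma(shape α, rate β) prior, the Poisson likelihood is conjugate: the posterior is Gamma(α + ΣXᵢ, β + n).
Sum of counts S = 21 over n = 4 hours.
Posterior: Gamma(α+S, β+n) = Gamma(7.7+21, 0.8+4) = Gamma(28.7, 4.8).
Mode of Gamma(α,β) for α≥1 is (α−1)/β = 27.7/4.8 = 5.7708.

5.7708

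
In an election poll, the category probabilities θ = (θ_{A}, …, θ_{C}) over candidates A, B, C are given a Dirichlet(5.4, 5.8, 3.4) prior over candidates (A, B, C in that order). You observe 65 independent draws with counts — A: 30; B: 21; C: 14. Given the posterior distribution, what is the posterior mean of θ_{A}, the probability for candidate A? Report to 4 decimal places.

0.4447

The Dirichlet prior is conjugate to the Multinomial likelihood: each posterior αⱼ = prior αⱼ + observed count nⱼ.
Posterior concentration: (35.4, 26.8, 17.4), total = 79.6.
E[θ_{A}|data] = α_{A}/Σα = 35.4/79.6 = 0.4447.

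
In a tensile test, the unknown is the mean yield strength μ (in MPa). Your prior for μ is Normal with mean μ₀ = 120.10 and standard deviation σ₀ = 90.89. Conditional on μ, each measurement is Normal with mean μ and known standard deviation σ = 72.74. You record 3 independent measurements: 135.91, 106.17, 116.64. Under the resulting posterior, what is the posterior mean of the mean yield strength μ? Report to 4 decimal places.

119.6660

For Normal data with known variance σ², a Normal(μ₀, σ₀²) prior on μ is conjugate. Posterior precision = 1/σ₀² + n/σ²; posterior mean is the precision-weighted average of μ₀ and x̄.
Σxᵢ = 135.91 + 106.17 + 116.64 = 358.72, so n·x̄ = 358.72.
σ₀² = 90.89² = 8260.9921, σ² = 72.74² = 5291.1076; σ² + n·σ₀² = 5291.1076 + 3·8260.9921 = 30074.0839.
Posterior mean = (μ₀/σ₀² + n·x̄/σ²)/(1/σ₀² + n/σ²) = (σ²·μ₀ + σ₀²·n·x̄)/(σ² + n·σ₀²) = (5291.1076·120.10 + 8260.9921·358.72)/30074.0839 = 3598845.108872/30074.0839 = 119.6660.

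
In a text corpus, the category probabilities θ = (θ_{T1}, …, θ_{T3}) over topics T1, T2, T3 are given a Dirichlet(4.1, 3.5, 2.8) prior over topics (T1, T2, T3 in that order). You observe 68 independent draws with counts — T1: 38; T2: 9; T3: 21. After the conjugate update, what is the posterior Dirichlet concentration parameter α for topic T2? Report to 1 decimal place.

The Dirichlet prior is conjugate to the Multinomial likelihood: each posterior αⱼ = prior αⱼ + observed count nⱼ.
Posterior concentration: (42.1, 12.5, 23.8), total = 78.4.
α_{T2} = 3.5 + 9 = 12.5.

12.5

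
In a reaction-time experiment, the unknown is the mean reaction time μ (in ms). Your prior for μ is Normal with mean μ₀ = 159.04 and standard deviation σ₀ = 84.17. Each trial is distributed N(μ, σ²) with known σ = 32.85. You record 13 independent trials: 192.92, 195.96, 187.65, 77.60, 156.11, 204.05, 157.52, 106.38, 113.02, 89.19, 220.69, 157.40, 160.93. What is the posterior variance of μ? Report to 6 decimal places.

82.048074

For Normal data with known variance σ², a Normal(μ₀, σ₀²) prior on μ is conjugate. Posterior precision = 1/σ₀² + n/σ²; posterior mean is the precision-weighted average of μ₀ and x̄.
σ₀² = 84.17² = 7084.5889, σ² = 32.85² = 1079.1225; σ² + n·σ₀² = 1079.1225 + 13·7084.5889 = 93178.7782.
Posterior precision = 1/σ₀² + n/σ² = 1/7084.5889 + 13/1079.1225 = (σ² + n·σ₀²)/(σ₀²σ²) = 93178.7782/(7084.5889·1079.1225); posterior variance σₙ² = σ₀²σ²/(σ² + n·σ₀²) = 7084.5889·1079.1225/93178.7782 = 82.048074.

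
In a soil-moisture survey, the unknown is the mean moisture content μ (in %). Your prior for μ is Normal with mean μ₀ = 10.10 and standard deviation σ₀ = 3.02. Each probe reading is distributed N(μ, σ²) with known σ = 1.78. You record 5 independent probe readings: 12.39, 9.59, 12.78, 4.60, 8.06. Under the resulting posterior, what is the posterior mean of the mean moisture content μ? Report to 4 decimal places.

9.5240

For Normal data with known variance σ², a Normal(μ₀, σ₀²) prior on μ is conjugate. Posterior precision = 1/σ₀² + n/σ²; posterior mean is the precision-weighted average of μ₀ and x̄.
Σxᵢ = 12.39 + 9.59 + 12.78 + 4.60 + 8.06 = 47.42, so n·x̄ = 47.42.
σ₀² = 3.02² = 9.1204, σ² = 1.78² = 3.1684; σ² + n·σ₀² = 3.1684 + 5·9.1204 = 48.7704.
Posterior mean = (μ₀/σ₀² + n·x̄/σ²)/(1/σ₀² + n/σ²) = (σ²·μ₀ + σ₀²·n·x̄)/(σ² + n·σ₀²) = (3.1684·10.10 + 9.1204·47.42)/48.7704 = 464.490208/48.7704 = 9.5240.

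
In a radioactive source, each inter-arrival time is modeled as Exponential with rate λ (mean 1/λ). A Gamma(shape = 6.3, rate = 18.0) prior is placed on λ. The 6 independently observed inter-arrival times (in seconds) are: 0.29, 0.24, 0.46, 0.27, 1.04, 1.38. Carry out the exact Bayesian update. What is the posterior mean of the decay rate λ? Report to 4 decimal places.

With a Gamma(shape α, rate β) prior on the exponential rate λ, the posterior after n observations with total T = Σxᵢ is Gamma(α+n, β+T).
Sum of observations T = 3.68 seconds; n = 6.
Posterior: Gamma(6.3+6, 18.0+3.68) = Gamma(12.3, 21.68).
Posterior mean of λ = α/β = 12.3/21.68 = 0.5673.

0.5673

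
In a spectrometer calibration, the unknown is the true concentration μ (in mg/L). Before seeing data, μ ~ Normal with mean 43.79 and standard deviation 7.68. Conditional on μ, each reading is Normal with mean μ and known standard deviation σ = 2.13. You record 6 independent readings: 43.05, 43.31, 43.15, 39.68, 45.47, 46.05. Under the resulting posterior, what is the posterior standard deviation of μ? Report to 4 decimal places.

For Normal data with known variance σ², a Normal(μ₀, σ₀²) prior on μ is conjugate. Posterior precision = 1/σ₀² + n/σ²; posterior mean is the precision-weighted average of μ₀ and x̄.
σ₀² = 7.68² = 58.9824, σ² = 2.13² = 4.5369; σ² + n·σ₀² = 4.5369 + 6·58.9824 = 358.4313.
Posterior precision = 1/σ₀² + n/σ² = 1/58.9824 + 6/4.5369 = (σ² + n·σ₀²)/(σ₀²σ²) = 358.4313/(58.9824·4.5369); posterior variance σₙ² = σ₀²σ²/(σ² + n·σ₀²) = 58.9824·4.5369/358.4313 = 0.746579.
Posterior SD = √σₙ² = √(58.9824·4.5369/358.4313) = 0.8640.

0.8640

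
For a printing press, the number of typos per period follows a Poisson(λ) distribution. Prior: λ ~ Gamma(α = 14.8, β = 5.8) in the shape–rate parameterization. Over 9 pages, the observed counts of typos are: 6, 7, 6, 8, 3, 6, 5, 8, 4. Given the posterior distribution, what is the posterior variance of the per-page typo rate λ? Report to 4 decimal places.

0.3095

With a Gamma(shape α, rate β) prior, the Poisson likelihood is conjugate: the posterior is Gamma(α + ΣXᵢ, β + n).
Sum of counts S = 53 over n = 9 pages.
Posterior: Gamma(α+S, β+n) = Gamma(14.8+53, 5.8+9) = Gamma(67.8, 14.8).
Var = α/β² = 67.8/14.8² = 0.3095.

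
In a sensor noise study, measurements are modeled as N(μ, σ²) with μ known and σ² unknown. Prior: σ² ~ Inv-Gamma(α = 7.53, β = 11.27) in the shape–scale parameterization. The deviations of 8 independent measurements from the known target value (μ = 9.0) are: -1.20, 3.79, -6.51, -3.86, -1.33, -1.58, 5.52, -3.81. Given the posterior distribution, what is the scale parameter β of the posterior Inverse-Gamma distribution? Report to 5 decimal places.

72.43780

With known mean μ and an Inverse-Gamma(α, β) prior on σ², the Normal likelihood is conjugate: posterior is Inv-Gamma(α + n/2, β + Σ(xᵢ−μ)²/2).
Σ(xᵢ−μ)² = (-1.20)² + (3.79)² + (-6.51)² + (-3.86)² + (-1.33)² + (-1.58)² + (5.52)² + (-3.81)² = 122.3356.
Posterior: Inv-Gamma(7.53 + 8/2, 11.27 + 122.3356/2) = Inv-Gamma(11.53, 72.43780).
Posterior β = 72.43780.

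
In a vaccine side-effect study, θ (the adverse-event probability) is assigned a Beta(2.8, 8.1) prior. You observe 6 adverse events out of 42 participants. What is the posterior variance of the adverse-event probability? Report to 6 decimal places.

The Beta prior is conjugate to a Binomial/Bernoulli likelihood; the update adds successes to α and failures to β.
Posterior: Beta(α+k, β+n−k) = Beta(2.8+6, 8.1+36) = Beta(8.8, 44.1).
Var = αβ/((α+β)²(α+β+1)) = 8.8·44.1/(52.9²·53.9) = 0.002573.

0.002573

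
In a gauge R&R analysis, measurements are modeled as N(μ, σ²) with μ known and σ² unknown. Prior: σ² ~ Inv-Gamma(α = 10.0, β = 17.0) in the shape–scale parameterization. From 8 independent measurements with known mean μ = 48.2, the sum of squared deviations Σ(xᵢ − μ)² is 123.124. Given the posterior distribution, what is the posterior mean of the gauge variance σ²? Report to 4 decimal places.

With known mean μ and an Inverse-Gamma(α, β) prior on σ², the Normal likelihood is conjugate: posterior is Inv-Gamma(α + n/2, β + Σ(xᵢ−μ)²/2).
Posterior: Inv-Gamma(10.0 + 8/2, 17.0 + 123.124/2) = Inv-Gamma(14.00, 78.5620).
E[σ²|data] = β/(α−1) = 78.5620/13.00 = 6.0432.

6.0432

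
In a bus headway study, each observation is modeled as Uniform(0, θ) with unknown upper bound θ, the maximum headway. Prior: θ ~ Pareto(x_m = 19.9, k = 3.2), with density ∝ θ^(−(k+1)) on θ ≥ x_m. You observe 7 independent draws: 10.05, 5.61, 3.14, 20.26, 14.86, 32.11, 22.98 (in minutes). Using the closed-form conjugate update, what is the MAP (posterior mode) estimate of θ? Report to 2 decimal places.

A Pareto(scale x_m, shape k) prior on the upper bound θ of Uniform(0, θ) is conjugate: posterior is Pareto(max(x_m, max xᵢ), k + n).
Sample maximum = 32.11; prior scale x_m = 19.9 → posterior scale = max = 32.11.
Posterior shape = 3.2 + 7 = 10.2.
The Pareto density is decreasing on [x_m, ∞), so the mode is x_m = 32.11.

32.11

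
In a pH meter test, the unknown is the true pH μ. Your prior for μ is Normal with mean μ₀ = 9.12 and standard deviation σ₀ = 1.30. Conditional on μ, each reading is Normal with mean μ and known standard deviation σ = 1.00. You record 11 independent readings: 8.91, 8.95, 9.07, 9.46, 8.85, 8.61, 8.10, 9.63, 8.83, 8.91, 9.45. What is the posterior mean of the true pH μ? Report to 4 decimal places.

8.9863

For Normal data with known variance σ², a Normal(μ₀, σ₀²) prior on μ is conjugate. Posterior precision = 1/σ₀² + n/σ²; posterior mean is the precision-weighted average of μ₀ and x̄.
Σxᵢ = 8.91 + 8.95 + 9.07 + 9.46 + 8.85 + 8.61 + 8.10 + 9.63 + 8.83 + 8.91 + 9.45 = 98.77, so n·x̄ = 98.77.
σ₀² = 1.30² = 1.69, σ² = 1.00² = 1; σ² + n·σ₀² = 1 + 11·1.69 = 19.59.
Posterior mean = (μ₀/σ₀² + n·x̄/σ²)/(1/σ₀² + n/σ²) = (σ²·μ₀ + σ₀²·n·x̄)/(σ² + n·σ₀²) = (1·9.12 + 1.69·98.77)/19.59 = 176.0413/19.59 = 8.9863.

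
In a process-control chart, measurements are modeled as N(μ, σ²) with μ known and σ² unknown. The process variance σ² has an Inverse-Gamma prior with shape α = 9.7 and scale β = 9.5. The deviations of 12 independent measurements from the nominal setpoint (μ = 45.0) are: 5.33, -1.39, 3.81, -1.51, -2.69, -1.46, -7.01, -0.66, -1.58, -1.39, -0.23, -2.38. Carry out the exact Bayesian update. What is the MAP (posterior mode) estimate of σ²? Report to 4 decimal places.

4.0487

With known mean μ and an Inverse-Gamma(α, β) prior on σ², the Normal likelihood is conjugate: posterior is Inv-Gamma(α + n/2, β + Σ(xᵢ−μ)²/2).
Σ(xᵢ−μ)² = (5.33)² + (-1.39)² + (3.81)² + (-1.51)² + (-2.69)² + (-1.46)² + (-7.01)² + (-0.66)² + (-1.58)² + (-1.39)² + (-0.23)² + (-2.38)² = 116.2264.
Posterior: Inv-Gamma(9.7 + 12/2, 9.5 + 116.2264/2) = Inv-Gamma(15.70, 67.61320).
Mode = β/(α+1) = 67.61320/16.70 = 4.0487.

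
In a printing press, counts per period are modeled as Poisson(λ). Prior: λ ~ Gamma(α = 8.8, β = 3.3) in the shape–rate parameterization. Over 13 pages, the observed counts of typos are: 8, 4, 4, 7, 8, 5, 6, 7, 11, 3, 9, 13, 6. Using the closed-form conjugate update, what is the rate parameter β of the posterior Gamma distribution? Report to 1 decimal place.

With a Gamma(shape α, rate β) prior, the Poisson likelihood is conjugate: the posterior is Gamma(α + ΣXᵢ, β + n).
Sum of counts S = 91 over n = 13 pages.
Posterior: Gamma(α+S, β+n) = Gamma(8.8+91, 3.3+13) = Gamma(99.8, 16.3).
Posterior β = 16.3.

16.3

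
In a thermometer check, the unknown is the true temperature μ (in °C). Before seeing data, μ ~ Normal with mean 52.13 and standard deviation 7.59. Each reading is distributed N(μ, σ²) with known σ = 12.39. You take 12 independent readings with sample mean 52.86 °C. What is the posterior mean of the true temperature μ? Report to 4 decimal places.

For Normal data with known variance σ², a Normal(μ₀, σ₀²) prior on μ is conjugate. Posterior precision = 1/σ₀² + n/σ²; posterior mean is the precision-weighted average of μ₀ and x̄.
n·x̄ = 12·52.86 = 634.32.
σ₀² = 7.59² = 57.6081, σ² = 12.39² = 153.5121; σ² + n·σ₀² = 153.5121 + 12·57.6081 = 844.8093.
Posterior mean = (μ₀/σ₀² + n·x̄/σ²)/(1/σ₀² + n/σ²) = (σ²·μ₀ + σ₀²·n·x̄)/(σ² + n·σ₀²) = (153.5121·52.13 + 57.6081·634.32)/844.8093 = 44544.555765/844.8093 = 52.7274.

52.7274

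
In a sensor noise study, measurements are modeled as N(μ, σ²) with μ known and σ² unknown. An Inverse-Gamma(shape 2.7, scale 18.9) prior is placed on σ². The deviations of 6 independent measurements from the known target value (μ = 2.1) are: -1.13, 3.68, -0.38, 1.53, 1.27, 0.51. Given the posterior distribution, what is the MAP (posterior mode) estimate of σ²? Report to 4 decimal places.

With known mean μ and an Inverse-Gamma(α, β) prior on σ², the Normal likelihood is conjugate: posterior is Inv-Gamma(α + n/2, β + Σ(xᵢ−μ)²/2).
Σ(xᵢ−μ)² = (-1.13)² + (3.68)² + (-0.38)² + (1.53)² + (1.27)² + (0.51)² = 19.1776.
Posterior: Inv-Gamma(2.7 + 6/2, 18.9 + 19.1776/2) = Inv-Gamma(5.70, 28.48880).
Mode = β/(α+1) = 28.48880/6.70 = 4.2521.

4.2521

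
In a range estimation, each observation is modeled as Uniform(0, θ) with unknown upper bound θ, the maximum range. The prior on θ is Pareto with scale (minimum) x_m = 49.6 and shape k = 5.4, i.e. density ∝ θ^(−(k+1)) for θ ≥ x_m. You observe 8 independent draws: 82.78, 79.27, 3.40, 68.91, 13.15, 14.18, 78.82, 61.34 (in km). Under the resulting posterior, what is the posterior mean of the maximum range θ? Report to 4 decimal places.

89.4558

A Pareto(scale x_m, shape k) prior on the upper bound θ of Uniform(0, θ) is conjugate: posterior is Pareto(max(x_m, max xᵢ), k + n).
Sample maximum = 82.78; prior scale x_m = 49.6 → posterior scale = max = 82.78.
Posterior shape = 5.4 + 8 = 13.4.
E[θ|data] = k·x_m/(k−1) = 13.4·82.78/12.4 = 89.4558.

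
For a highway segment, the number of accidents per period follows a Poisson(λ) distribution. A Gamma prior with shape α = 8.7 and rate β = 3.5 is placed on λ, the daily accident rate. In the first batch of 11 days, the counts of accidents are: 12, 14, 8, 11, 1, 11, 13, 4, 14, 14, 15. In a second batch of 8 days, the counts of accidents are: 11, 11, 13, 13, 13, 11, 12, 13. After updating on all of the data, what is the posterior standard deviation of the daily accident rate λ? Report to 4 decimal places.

With a Gamma(shape α, rate β) prior, the Poisson likelihood is conjugate: the posterior is Gamma(α + ΣXᵢ, β + n).
Batch 1: sum of counts S = 117 over n = 11 days.
After batch 1: Gamma(α+S, β+n) = Gamma(8.7+117, 3.5+11) = Gamma(125.7, 14.5).
Batch 2: sum of counts S = 97 over n = 8 days.
After batch 2: Gamma(α+S, β+n) = Gamma(125.7+97, 14.5+8) = Gamma(222.7, 22.5).
SD = √α/β = √222.7/22.5 = 0.6633.

0.6633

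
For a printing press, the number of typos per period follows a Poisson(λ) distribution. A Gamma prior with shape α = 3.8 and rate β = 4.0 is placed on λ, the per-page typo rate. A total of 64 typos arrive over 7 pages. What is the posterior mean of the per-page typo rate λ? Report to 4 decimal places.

With a Gamma(shape α, rate β) prior, the Poisson likelihood is conjugate: the posterior is Gamma(α + ΣXᵢ, β + n).
Posterior: Gamma(α+S, β+n) = Gamma(3.8+64, 4.0+7) = Gamma(67.8, 11.0).
Posterior mean = α/β = 67.8/11.0 = 6.1636.

6.1636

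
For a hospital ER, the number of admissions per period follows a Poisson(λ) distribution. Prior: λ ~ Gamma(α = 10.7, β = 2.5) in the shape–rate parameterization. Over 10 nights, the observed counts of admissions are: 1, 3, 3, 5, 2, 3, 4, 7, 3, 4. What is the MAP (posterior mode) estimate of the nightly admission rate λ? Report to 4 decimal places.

With a Gamma(shape α, rate β) prior, the Poisson likelihood is conjugate: the posterior is Gamma(α + ΣXᵢ, β + n).
Sum of counts S = 35 over n = 10 nights.
Posterior: Gamma(α+S, β+n) = Gamma(10.7+35, 2.5+10) = Gamma(45.7, 12.5).
Mode of Gamma(α,β) for α≥1 is (α−1)/β = 44.7/12.5 = 3.5760.

3.5760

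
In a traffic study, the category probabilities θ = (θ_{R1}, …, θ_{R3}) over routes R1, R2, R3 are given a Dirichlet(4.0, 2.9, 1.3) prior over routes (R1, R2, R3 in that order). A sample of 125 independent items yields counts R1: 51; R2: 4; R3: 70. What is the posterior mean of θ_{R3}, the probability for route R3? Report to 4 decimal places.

0.5353

The Dirichlet prior is conjugate to the Multinomial likelihood: each posterior αⱼ = prior αⱼ + observed count nⱼ.
Posterior concentration: (55.0, 6.9, 71.3), total = 133.2.
E[θ_{R3}|data] = α_{R3}/Σα = 71.3/133.2 = 0.5353.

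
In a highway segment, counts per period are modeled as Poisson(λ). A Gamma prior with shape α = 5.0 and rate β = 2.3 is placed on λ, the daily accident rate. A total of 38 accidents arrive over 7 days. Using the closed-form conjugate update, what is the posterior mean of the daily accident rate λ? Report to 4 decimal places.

With a Gamma(shape α, rate β) prior, the Poisson likelihood is conjugate: the posterior is Gamma(α + ΣXᵢ, β + n).
Posterior: Gamma(α+S, β+n) = Gamma(5.0+38, 2.3+7) = Gamma(43.0, 9.3).
Posterior mean = α/β = 43.0/9.3 = 4.6237.

4.6237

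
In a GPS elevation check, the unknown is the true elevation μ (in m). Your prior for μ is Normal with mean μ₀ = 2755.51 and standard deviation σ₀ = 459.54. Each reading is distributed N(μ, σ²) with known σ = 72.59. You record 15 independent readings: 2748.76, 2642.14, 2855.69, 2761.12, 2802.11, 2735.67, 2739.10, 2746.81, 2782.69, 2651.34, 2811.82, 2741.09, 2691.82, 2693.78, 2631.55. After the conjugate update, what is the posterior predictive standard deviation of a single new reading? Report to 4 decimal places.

For Normal data with known variance σ², a Normal(μ₀, σ₀²) prior on μ is conjugate. Posterior precision = 1/σ₀² + n/σ²; posterior mean is the precision-weighted average of μ₀ and x̄.
σ₀² = 459.54² = 211177.0116, σ² = 72.59² = 5269.3081; σ² + n·σ₀² = 5269.3081 + 15·211177.0116 = 3172924.4821.
Posterior precision = 1/σ₀² + n/σ² = 1/211177.0116 + 15/5269.3081 = (σ² + n·σ₀²)/(σ₀²σ²) = 3172924.4821/(211177.0116·5269.3081); posterior variance σₙ² = σ₀²σ²/(σ² + n·σ₀²) = 211177.0116·5269.3081/3172924.4821 = 350.703820.
Predictive variance for one new observation = σₙ² + σ² = 211177.0116·5269.3081/3172924.4821 + 5269.3081 = σ²·(σ₀² + 3172924.4821)/3172924.4821 = 5269.3081·3384101.4937/3172924.4821 = 5620.011920; SD = √(5269.3081·3384101.4937/3172924.4821) = 74.9667.

74.9667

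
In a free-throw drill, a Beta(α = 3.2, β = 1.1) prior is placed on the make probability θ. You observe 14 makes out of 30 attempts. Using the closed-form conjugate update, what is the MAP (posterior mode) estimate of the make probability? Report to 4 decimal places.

0.5015

The Beta prior is conjugate to a Binomial/Bernoulli likelihood; the update adds successes to α and failures to β.
Posterior: Beta(α+k, β+n−k) = Beta(3.2+14, 1.1+16) = Beta(17.2, 17.1).
Mode of Beta(a,b) for a,b>1 is (a−1)/(a+b−2) = 16.2/32.3 = 0.5015.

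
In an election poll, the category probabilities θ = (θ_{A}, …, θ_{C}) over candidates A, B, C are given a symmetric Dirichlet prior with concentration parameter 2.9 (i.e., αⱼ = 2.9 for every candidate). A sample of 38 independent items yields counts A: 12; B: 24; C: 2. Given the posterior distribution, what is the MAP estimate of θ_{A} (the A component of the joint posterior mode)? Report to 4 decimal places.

The Dirichlet prior is conjugate to the Multinomial likelihood: each posterior αⱼ = prior αⱼ + observed count nⱼ.
Posterior concentration: (14.9, 26.9, 4.9), total = 46.7.
Joint mode component: (α_{A}−1)/(Σα−K) = 13.9/43.7 = 0.3181.

0.3181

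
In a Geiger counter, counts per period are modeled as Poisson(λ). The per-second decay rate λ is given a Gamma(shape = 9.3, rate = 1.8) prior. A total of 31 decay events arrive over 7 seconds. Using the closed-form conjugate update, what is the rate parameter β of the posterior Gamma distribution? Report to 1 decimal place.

With a Gamma(shape α, rate β) prior, the Poisson likelihood is conjugate: the posterior is Gamma(α + ΣXᵢ, β + n).
Posterior: Gamma(α+S, β+n) = Gamma(9.3+31, 1.8+7) = Gamma(40.3, 8.8).
Posterior β = 8.8.

8.8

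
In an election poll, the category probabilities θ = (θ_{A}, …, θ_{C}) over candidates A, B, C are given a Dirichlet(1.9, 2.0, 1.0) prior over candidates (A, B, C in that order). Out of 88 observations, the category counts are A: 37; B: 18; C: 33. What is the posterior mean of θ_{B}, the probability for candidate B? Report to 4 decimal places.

The Dirichlet prior is conjugate to the Multinomial likelihood: each posterior αⱼ = prior αⱼ + observed count nⱼ.
Posterior concentration: (38.9, 20.0, 34.0), total = 92.9.
E[θ_{B}|data] = α_{B}/Σα = 20.0/92.9 = 0.2153.

0.2153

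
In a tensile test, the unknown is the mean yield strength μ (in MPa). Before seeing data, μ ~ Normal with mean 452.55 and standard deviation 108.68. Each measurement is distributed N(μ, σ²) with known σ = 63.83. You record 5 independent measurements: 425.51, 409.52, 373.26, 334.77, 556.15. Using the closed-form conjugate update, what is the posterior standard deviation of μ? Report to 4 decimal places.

For Normal data with known variance σ², a Normal(μ₀, σ₀²) prior on μ is conjugate. Posterior precision = 1/σ₀² + n/σ²; posterior mean is the precision-weighted average of μ₀ and x̄.
σ₀² = 108.68² = 11811.3424, σ² = 63.83² = 4074.2689; σ² + n·σ₀² = 4074.2689 + 5·11811.3424 = 63130.9809.
Posterior precision = 1/σ₀² + n/σ² = 1/11811.3424 + 5/4074.2689 = (σ² + n·σ₀²)/(σ₀²σ²) = 63130.9809/(11811.3424·4074.2689); posterior variance σₙ² = σ₀²σ²/(σ² + n·σ₀²) = 11811.3424·4074.2689/63130.9809 = 762.265758.
Posterior SD = √σₙ² = √(11811.3424·4074.2689/63130.9809) = 27.6092.

27.6092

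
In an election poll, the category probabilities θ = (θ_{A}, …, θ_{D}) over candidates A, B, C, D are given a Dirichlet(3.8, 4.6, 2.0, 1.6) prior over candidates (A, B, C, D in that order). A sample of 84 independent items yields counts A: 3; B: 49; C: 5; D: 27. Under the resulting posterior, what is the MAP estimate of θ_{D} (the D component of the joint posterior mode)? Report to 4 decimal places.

The Dirichlet prior is conjugate to the Multinomial likelihood: each posterior αⱼ = prior αⱼ + observed count nⱼ.
Posterior concentration: (6.8, 53.6, 7.0, 28.6), total = 96.0.
Joint mode component: (α_{D}−1)/(Σα−K) = 27.6/92.0 = 0.3000.

0.3000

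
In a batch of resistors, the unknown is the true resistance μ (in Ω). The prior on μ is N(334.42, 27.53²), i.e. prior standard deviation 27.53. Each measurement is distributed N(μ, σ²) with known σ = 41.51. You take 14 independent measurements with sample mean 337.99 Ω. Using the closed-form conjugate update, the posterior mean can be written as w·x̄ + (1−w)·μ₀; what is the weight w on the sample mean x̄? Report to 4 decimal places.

0.8603

For Normal data with known variance σ², a Normal(μ₀, σ₀²) prior on μ is conjugate. Posterior precision = 1/σ₀² + n/σ²; posterior mean is the precision-weighted average of μ₀ and x̄.
σ₀² = 27.53² = 757.9009, σ² = 41.51² = 1723.0801. Prior precision 1/σ₀² = 1/757.9009; data precision n/σ² = 14/1723.0801.
w = (n/σ²)/(1/σ₀² + n/σ²) = n·σ₀²/(σ² + n·σ₀²) = 14·757.9009/(1723.0801 + 14·757.9009) = 10610.6126/12333.6927 = 0.8603.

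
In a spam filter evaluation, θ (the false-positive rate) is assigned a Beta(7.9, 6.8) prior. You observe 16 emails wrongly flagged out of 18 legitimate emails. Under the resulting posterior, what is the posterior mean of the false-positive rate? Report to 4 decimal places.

0.7309

The Beta prior is conjugate to a Binomial/Bernoulli likelihood; the update adds successes to α and failures to β.
Posterior: Beta(α+k, β+n−k) = Beta(7.9+16, 6.8+2) = Beta(23.9, 8.8).
Posterior mean = α/(α+β) = 23.9/32.7 = 0.7309.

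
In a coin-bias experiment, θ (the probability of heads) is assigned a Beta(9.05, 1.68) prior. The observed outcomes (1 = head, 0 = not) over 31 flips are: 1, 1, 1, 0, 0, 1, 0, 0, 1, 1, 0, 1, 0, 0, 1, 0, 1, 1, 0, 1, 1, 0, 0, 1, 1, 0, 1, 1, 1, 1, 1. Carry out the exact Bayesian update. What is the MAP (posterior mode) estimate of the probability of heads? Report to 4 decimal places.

The Beta prior is conjugate to a Binomial/Bernoulli likelihood; the update adds successes to α and failures to β.
Posterior: Beta(α+k, β+n−k) = Beta(9.05+19, 1.68+12) = Beta(28.05, 13.68).
Mode of Beta(a,b) for a,b>1 is (a−1)/(a+b−2) = 27.05/39.73 = 0.6808.

0.6808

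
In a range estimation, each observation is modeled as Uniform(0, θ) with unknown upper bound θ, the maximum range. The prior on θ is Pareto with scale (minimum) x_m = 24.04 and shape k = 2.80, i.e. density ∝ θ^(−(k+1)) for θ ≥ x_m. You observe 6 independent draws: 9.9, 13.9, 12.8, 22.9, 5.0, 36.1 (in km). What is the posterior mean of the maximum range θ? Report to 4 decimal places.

A Pareto(scale x_m, shape k) prior on the upper bound θ of Uniform(0, θ) is conjugate: posterior is Pareto(max(x_m, max xᵢ), k + n).
Sample maximum = 36.1; prior scale x_m = 24.04 → posterior scale = max = 36.10.
Posterior shape = 2.80 + 6 = 8.80.
E[θ|data] = k·x_m/(k−1) = 8.80·36.10/7.80 = 40.7282.

40.7282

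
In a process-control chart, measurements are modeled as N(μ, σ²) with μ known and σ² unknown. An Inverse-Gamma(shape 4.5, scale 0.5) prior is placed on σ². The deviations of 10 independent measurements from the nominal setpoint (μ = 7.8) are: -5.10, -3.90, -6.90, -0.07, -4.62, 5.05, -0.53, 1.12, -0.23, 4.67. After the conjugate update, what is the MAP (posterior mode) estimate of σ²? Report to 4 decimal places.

With known mean μ and an Inverse-Gamma(α, β) prior on σ², the Normal likelihood is conjugate: posterior is Inv-Gamma(α + n/2, β + Σ(xᵢ−μ)²/2).
Σ(xᵢ−μ)² = (-5.10)² + (-3.90)² + (-6.90)² + (-0.07)² + (-4.62)² + (5.05)² + (-0.53)² + (1.12)² + (-0.23)² + (4.67)² = 159.0789.
Posterior: Inv-Gamma(4.5 + 10/2, 0.5 + 159.0789/2) = Inv-Gamma(9.50, 80.03945).
Mode = β/(α+1) = 80.03945/10.50 = 7.6228.

7.6228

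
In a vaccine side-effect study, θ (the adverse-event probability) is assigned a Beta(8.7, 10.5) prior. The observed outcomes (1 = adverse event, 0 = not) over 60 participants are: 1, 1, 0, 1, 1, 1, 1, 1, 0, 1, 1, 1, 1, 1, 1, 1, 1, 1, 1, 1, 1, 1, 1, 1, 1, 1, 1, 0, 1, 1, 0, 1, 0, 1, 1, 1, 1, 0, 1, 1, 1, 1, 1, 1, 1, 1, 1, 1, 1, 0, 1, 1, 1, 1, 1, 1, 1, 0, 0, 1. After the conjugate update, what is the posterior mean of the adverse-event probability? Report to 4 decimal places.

The Beta prior is conjugate to a Binomial/Bernoulli likelihood; the update adds successes to α and failures to β.
Posterior: Beta(α+k, β+n−k) = Beta(8.7+51, 10.5+9) = Beta(59.7, 19.5).
Posterior mean = α/(α+β) = 59.7/79.2 = 0.7538.

0.7538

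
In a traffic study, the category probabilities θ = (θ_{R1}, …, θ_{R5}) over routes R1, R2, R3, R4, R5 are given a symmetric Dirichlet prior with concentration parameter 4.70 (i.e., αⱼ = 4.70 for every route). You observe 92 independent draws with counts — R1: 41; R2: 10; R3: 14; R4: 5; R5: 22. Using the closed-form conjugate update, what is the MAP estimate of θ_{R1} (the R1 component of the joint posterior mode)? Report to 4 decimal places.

0.4045

The Dirichlet prior is conjugate to the Multinomial likelihood: each posterior αⱼ = prior αⱼ + observed count nⱼ.
Posterior concentration: (45.70, 14.70, 18.70, 9.70, 26.70), total = 115.50.
Joint mode component: (α_{R1}−1)/(Σα−K) = 44.70/110.50 = 0.4045.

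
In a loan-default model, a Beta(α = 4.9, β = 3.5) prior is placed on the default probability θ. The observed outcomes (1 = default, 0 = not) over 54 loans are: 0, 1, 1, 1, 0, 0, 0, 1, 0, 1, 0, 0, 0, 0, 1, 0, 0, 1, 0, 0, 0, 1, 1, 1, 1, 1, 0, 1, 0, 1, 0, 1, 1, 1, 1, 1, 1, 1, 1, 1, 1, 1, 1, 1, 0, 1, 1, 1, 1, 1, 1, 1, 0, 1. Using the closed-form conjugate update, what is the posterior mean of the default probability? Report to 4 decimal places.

The Beta prior is conjugate to a Binomial/Bernoulli likelihood; the update adds successes to α and failures to β.
Posterior: Beta(α+k, β+n−k) = Beta(4.9+35, 3.5+19) = Beta(39.9, 22.5).
Posterior mean = α/(α+β) = 39.9/62.4 = 0.6394.

0.6394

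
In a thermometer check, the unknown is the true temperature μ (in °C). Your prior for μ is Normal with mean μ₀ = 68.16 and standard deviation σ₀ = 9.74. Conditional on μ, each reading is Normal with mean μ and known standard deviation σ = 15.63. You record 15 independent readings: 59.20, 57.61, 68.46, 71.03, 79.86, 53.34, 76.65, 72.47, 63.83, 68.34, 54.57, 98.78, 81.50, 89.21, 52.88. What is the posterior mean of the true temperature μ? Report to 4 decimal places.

For Normal data with known variance σ², a Normal(μ₀, σ₀²) prior on μ is conjugate. Posterior precision = 1/σ₀² + n/σ²; posterior mean is the precision-weighted average of μ₀ and x̄.
Σxᵢ = 59.20 + 57.61 + 68.46 + 71.03 + 79.86 + 53.34 + 76.65 + 72.47 + 63.83 + 68.34 + 54.57 + 98.78 + 81.50 + 89.21 + 52.88 = 1047.73, so n·x̄ = 1047.73.
σ₀² = 9.74² = 94.8676, σ² = 15.63² = 244.2969; σ² + n·σ₀² = 244.2969 + 15·94.8676 = 1667.3109.
Posterior mean = (μ₀/σ₀² + n·x̄/σ²)/(1/σ₀² + n/σ²) = (σ²·μ₀ + σ₀²·n·x̄)/(σ² + n·σ₀²) = (244.2969·68.16 + 94.8676·1047.73)/1667.3109 = 116046.907252/1667.3109 = 69.6012.

69.6012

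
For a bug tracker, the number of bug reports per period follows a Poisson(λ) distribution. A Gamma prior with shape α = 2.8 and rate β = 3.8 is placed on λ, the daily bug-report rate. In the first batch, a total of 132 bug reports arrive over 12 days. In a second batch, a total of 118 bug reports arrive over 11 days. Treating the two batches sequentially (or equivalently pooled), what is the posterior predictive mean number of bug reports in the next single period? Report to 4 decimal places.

9.4328

With a Gamma(shape α, rate β) prior, the Poisson likelihood is conjugate: the posterior is Gamma(α + ΣXᵢ, β + n).
After batch 1: Gamma(α+S, β+n) = Gamma(2.8+132, 3.8+12) = Gamma(134.8, 15.8).
After batch 2: Gamma(α+S, β+n) = Gamma(134.8+118, 15.8+11) = Gamma(252.8, 26.8).
The predictive distribution for one future period is NegBinom with mean α/β = 9.4328.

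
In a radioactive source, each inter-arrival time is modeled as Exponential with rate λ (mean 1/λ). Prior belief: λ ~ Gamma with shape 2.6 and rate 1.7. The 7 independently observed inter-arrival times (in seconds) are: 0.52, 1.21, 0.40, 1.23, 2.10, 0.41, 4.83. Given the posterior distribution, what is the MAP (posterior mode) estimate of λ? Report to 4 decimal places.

0.6935

With a Gamma(shape α, rate β) prior on the exponential rate λ, the posterior after n observations with total T = Σxᵢ is Gamma(α+n, β+T).
Sum of observations T = 10.70 seconds; n = 7.
Posterior: Gamma(2.6+7, 1.7+10.70) = Gamma(9.6, 12.40).
Mode = (α−1)/β = 0.6935.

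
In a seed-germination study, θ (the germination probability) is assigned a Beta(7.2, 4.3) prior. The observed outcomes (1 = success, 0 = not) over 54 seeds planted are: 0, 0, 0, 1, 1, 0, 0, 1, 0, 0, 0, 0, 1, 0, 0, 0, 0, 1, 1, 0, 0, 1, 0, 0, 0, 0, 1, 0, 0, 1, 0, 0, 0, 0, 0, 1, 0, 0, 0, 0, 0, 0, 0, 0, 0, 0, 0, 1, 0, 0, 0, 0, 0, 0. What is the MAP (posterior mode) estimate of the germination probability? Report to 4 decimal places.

The Beta prior is conjugate to a Binomial/Bernoulli likelihood; the update adds successes to α and failures to β.
Posterior: Beta(α+k, β+n−k) = Beta(7.2+11, 4.3+43) = Beta(18.2, 47.3).
Mode of Beta(a,b) for a,b>1 is (a−1)/(a+b−2) = 17.2/63.5 = 0.2709.

0.2709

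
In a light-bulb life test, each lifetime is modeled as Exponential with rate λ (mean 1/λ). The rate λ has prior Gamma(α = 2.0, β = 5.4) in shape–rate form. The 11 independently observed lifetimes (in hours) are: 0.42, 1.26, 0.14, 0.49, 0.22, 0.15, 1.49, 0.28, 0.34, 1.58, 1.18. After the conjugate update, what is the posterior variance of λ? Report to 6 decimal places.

0.077518

With a Gamma(shape α, rate β) prior on the exponential rate λ, the posterior after n observations with total T = Σxᵢ is Gamma(α+n, β+T).
Sum of observations T = 7.55 hours; n = 11.
Posterior: Gamma(2.0+11, 5.4+7.55) = Gamma(13.0, 12.95).
Var = α/β² = 0.077518.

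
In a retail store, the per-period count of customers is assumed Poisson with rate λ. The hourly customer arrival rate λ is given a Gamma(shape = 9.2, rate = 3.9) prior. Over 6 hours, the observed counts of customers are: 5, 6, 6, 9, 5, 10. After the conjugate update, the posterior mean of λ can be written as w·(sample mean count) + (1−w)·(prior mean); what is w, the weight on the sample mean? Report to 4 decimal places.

With a Gamma(shape α, rate β) prior, the Poisson likelihood is conjugate: the posterior is Gamma(α + ΣXᵢ, β + n).
Posterior mean = (α₀+S)/(β₀+n) = [n/(β₀+n)]·(S/n) + [β₀/(β₀+n)]·(α₀/β₀), so only n and β₀ enter the weight.
Weight on data w = n/(β₀+n) = 6/(3.9+6) = 6/9.9 = 0.6061.

0.6061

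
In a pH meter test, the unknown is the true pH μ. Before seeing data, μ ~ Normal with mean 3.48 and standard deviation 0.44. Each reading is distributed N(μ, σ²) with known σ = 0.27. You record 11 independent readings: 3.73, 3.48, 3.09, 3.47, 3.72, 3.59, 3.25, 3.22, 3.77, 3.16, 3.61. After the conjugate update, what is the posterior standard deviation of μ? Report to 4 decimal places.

0.0800

For Normal data with known variance σ², a Normal(μ₀, σ₀²) prior on μ is conjugate. Posterior precision = 1/σ₀² + n/σ²; posterior mean is the precision-weighted average of μ₀ and x̄.
σ₀² = 0.44² = 0.1936, σ² = 0.27² = 0.0729; σ² + n·σ₀² = 0.0729 + 11·0.1936 = 2.2025.
Posterior precision = 1/σ₀² + n/σ² = 1/0.1936 + 11/0.0729 = (σ² + n·σ₀²)/(σ₀²σ²) = 2.2025/(0.1936·0.0729); posterior variance σₙ² = σ₀²σ²/(σ² + n·σ₀²) = 0.1936·0.0729/2.2025 = 0.006408.
Posterior SD = √σₙ² = √(0.1936·0.0729/2.2025) = 0.0800.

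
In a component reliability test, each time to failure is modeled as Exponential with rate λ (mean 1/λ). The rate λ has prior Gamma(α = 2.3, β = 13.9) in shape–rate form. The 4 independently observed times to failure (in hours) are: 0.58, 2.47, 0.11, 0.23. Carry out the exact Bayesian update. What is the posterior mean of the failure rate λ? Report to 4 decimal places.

With a Gamma(shape α, rate β) prior on the exponential rate λ, the posterior after n observations with total T = Σxᵢ is Gamma(α+n, β+T).
Sum of observations T = 3.39 hours; n = 4.
Posterior: Gamma(2.3+4, 13.9+3.39) = Gamma(6.3, 17.29).
Posterior mean of λ = α/β = 6.3/17.29 = 0.3644.

0.3644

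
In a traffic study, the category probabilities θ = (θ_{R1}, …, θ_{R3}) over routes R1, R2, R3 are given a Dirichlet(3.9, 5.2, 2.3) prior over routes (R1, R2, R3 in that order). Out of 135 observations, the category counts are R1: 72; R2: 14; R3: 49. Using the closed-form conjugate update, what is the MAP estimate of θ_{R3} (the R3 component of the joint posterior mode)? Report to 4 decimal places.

0.3508

The Dirichlet prior is conjugate to the Multinomial likelihood: each posterior αⱼ = prior αⱼ + observed count nⱼ.
Posterior concentration: (75.9, 19.2, 51.3), total = 146.4.
Joint mode component: (α_{R3}−1)/(Σα−K) = 50.3/143.4 = 0.3508.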